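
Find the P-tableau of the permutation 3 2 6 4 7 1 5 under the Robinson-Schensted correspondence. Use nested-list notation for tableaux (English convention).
P = [[1, 4, 5], [2, 6, 7], [3]]

After inserting 3: P = [[3]].
After inserting 2: P = [[2], [3]].
After inserting 6: P = [[2, 6], [3]].
After inserting 4: P = [[2, 4], [3, 6]].
After inserting 7: P = [[2, 4, 7], [3, 6]].
After inserting 1: P = [[1, 4, 7], [2, 6], [3]].
After inserting 5: P = [[1, 4, 5], [2, 6, 7], [3]].

So P = [[1, 4, 5], [2, 6, 7], [3]].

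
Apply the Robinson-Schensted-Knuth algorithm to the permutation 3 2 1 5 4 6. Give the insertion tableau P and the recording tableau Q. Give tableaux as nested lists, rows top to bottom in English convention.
Insert each entry of the permutation into P by Schensted row insertion, recording in Q the position of each new cell.

Insert 3: appended to row 1. P = [[3]].
Insert 2: 2 bumps 3 from row 1; 3 starts row 2. P = [[2], [3]].
Insert 1: 1 bumps 2 from row 1; 2 bumps 3 from row 2; 3 starts row 3. P = [[1], [2], [3]].
Insert 5: appended to row 1. P = [[1, 5], [2], [3]].
Insert 4: 4 bumps 5 from row 1; 5 appends to row 2. P = [[1, 4], [2, 5], [3]].
Insert 6: appended to row 1. P = [[1, 4, 6], [2, 5], [3]].

So P = [[1, 4, 6], [2, 5], [3]], Q = [[1, 4, 6], [2, 5], [3]].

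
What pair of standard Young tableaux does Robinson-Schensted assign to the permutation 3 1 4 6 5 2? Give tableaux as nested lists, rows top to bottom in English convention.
P = [[1, 2, 5], [3, 4], [6]], Q = [[1, 3, 4], [2, 5], [6]]

Insert each entry of the permutation into P by Schensted row insertion, recording in Q the position of each new cell.

Insert 3: appended to row 1. P = [[3]].
Insert 1: 1 bumps 3 from row 1; 3 starts row 2. P = [[1], [3]].
Insert 4: appended to row 1. P = [[1, 4], [3]].
Insert 6: appended to row 1. P = [[1, 4, 6], [3]].
Insert 5: 5 bumps 6 from row 1; 6 appends to row 2. P = [[1, 4, 5], [3, 6]].
Insert 2: 2 bumps 4 from row 1; 4 bumps 6 from row 2; 6 starts row 3. P = [[1, 2, 5], [3, 4], [6]].

So P = [[1, 2, 5], [3, 4], [6]], Q = [[1, 3, 4], [2, 5], [6]].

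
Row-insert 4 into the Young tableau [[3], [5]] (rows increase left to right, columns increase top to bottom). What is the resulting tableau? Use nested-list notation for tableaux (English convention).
4 is larger than every entry of row 1, so it is appended to row 1. The new tableau is [[3, 4], [5]].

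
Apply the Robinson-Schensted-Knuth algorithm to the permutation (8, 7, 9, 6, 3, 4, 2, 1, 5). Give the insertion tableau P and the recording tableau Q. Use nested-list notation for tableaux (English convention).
Insert each entry of the permutation into P by Schensted row insertion, recording in Q the position of each new cell.

Insert 8: appended to row 1. P = [[8]].
Insert 7: 7 bumps 8 from row 1; 8 starts row 2. P = [[7], [8]].
Insert 9: appended to row 1. P = [[7, 9], [8]].
Insert 6: 6 bumps 7 from row 1; 7 bumps 8 from row 2; 8 starts row 3. P = [[6, 9], [7], [8]].
Insert 3: 3 bumps 6 from row 1; 6 bumps 7 from row 2; 7 bumps 8 from row 3; 8 starts row 4. P = [[3, 9], [6], [7], [8]].
Insert 4: 4 bumps 9 from row 1; 9 appends to row 2. P = [[3, 4], [6, 9], [7], [8]].
Insert 2: 2 bumps 3 from row 1; 3 bumps 6 from row 2; 6 bumps 7 from row 3; 7 bumps 8 from row 4; 8 starts row 5. P = [[2, 4], [3, 9], [6], [7], [8]].
Insert 1: 1 bumps 2 from row 1; 2 bumps 3 from row 2; 3 bumps 6 from row 3; 6 bumps 7 from row 4; 7 bumps 8 from row 5; 8 starts row 6. P = [[1, 4], [2, 9], [3], [6], [7], [8]].
Insert 5: appended to row 1. P = [[1, 4, 5], [2, 9], [3], [6], [7], [8]].

So P = [[1, 4, 5], [2, 9], [3], [6], [7], [8]], Q = [[1, 3, 9], [2, 6], [4], [5], [7], [8]].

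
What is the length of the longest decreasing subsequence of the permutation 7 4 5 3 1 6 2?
4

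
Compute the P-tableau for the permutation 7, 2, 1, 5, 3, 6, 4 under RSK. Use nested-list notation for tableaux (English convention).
After inserting 7: P = [[7]].
After inserting 2: P = [[2], [7]].
After inserting 1: P = [[1], [2], [7]].
After inserting 5: P = [[1, 5], [2], [7]].
After inserting 3: P = [[1, 3], [2, 5], [7]].
After inserting 6: P = [[1, 3, 6], [2, 5], [7]].
After inserting 4: P = [[1, 3, 4], [2, 5, 6], [7]].

So P = [[1, 3, 4], [2, 5, 6], [7]].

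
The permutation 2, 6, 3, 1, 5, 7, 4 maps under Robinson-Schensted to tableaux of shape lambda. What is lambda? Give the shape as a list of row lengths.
Row-insert each entry into an empty tableau.

After inserting 2: P = [[2]].
After inserting 6: P = [[2, 6]].
After inserting 3: P = [[2, 3], [6]].
After inserting 1: P = [[1, 3], [2], [6]].
After inserting 5: P = [[1, 3, 5], [2], [6]].
After inserting 7: P = [[1, 3, 5, 7], [2], [6]].
After inserting 4: P = [[1, 3, 4, 7], [2, 5], [6]].

The final insertion tableau P = [[1, 3, 4, 7], [2, 5], [6]] has shape [4, 2, 1].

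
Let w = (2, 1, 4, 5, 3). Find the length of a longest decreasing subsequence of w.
2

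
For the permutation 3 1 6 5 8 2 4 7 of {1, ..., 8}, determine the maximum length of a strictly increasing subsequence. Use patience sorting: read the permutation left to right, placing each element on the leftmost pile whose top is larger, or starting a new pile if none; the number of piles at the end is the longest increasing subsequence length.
3: new pile. tops = [3]
1: onto pile 1 (replacing 3). tops = [1]
6: new pile. tops = [1, 6]
5: onto pile 2 (replacing 6). tops = [1, 5]
8: new pile. tops = [1, 5, 8]
2: onto pile 2 (replacing 5). tops = [1, 2, 8]
4: onto pile 3 (replacing 8). tops = [1, 2, 4]
7: new pile. tops = [1, 2, 4, 7]

4 piles, so the longest increasing subsequence has length 4.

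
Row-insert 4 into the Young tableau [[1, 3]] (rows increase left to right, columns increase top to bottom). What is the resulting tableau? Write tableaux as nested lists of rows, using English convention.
4 is larger than every entry of row 1, so it is appended to row 1. The new tableau is [[1, 3, 4]].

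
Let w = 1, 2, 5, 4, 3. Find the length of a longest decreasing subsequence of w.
3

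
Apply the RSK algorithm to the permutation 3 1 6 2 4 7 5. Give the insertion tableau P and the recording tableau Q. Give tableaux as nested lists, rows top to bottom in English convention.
P = [[1, 2, 4, 5], [3, 6, 7]], Q = [[1, 3, 5, 6], [2, 4, 7]]

Insert each entry of the permutation into P by Schensted row insertion, recording in Q the position of each new cell.

Insert 3: appended to row 1. P = [[3]], Q = [[1]].
Insert 1: 1 bumps 3 from row 1; 3 starts row 2. P = [[1], [3]], Q = [[1], [2]].
Insert 6: appended to row 1. P = [[1, 6], [3]], Q = [[1, 3], [2]].
Insert 2: 2 bumps 6 from row 1; 6 appends to row 2. P = [[1, 2], [3, 6]], Q = [[1, 3], [2, 4]].
Insert 4: appended to row 1. P = [[1, 2, 4], [3, 6]], Q = [[1, 3, 5], [2, 4]].
Insert 7: appended to row 1. P = [[1, 2, 4, 7], [3, 6]], Q = [[1, 3, 5, 6], [2, 4]].
Insert 5: 5 bumps 7 from row 1; 7 appends to row 2. P = [[1, 2, 4, 5], [3, 6, 7]], Q = [[1, 3, 5, 6], [2, 4, 7]].

So P = [[1, 2, 4, 5], [3, 6, 7]], Q = [[1, 3, 5, 6], [2, 4, 7]].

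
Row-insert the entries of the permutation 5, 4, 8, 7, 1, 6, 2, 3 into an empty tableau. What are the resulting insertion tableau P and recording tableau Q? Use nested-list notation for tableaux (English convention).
P = [[1, 2, 3], [4, 6], [5, 7], [8]], Q = [[1, 3, 8], [2, 4], [5, 6], [7]]

Insert each entry of the permutation into P by Schensted row insertion, recording in Q the position of each new cell.

Insert 5: appended to row 1. P = [[5]].
Insert 4: 4 bumps 5 from row 1; 5 starts row 2. P = [[4], [5]].
Insert 8: appended to row 1. P = [[4, 8], [5]].
Insert 7: 7 bumps 8 from row 1; 8 appends to row 2. P = [[4, 7], [5, 8]].
Insert 1: 1 bumps 4 from row 1; 4 bumps 5 from row 2; 5 starts row 3. P = [[1, 7], [4, 8], [5]].
Insert 6: 6 bumps 7 from row 1; 7 bumps 8 from row 2; 8 appends to row 3. P = [[1, 6], [4, 7], [5, 8]].
Insert 2: 2 bumps 6 from row 1; 6 bumps 7 from row 2; 7 bumps 8 from row 3; 8 starts row 4. P = [[1, 2], [4, 6], [5, 7], [8]].
Insert 3: appended to row 1. P = [[1, 2, 3], [4, 6], [5, 7], [8]].

So P = [[1, 2, 3], [4, 6], [5, 7], [8]], Q = [[1, 3, 8], [2, 4], [5, 6], [7]].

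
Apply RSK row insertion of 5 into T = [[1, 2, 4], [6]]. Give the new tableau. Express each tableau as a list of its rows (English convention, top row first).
[[1, 2, 4, 5], [6]]

5 is larger than every entry of row 1, so it is appended to row 1. The new tableau is [[1, 2, 4, 5], [6]].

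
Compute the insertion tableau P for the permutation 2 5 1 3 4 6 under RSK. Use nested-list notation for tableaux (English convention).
Insert 2: appended to row 1. P = [[2]].
Insert 5: appended to row 1. P = [[2, 5]].
Insert 1: 1 bumps 2 from row 1; 2 starts row 2. P = [[1, 5], [2]].
Insert 3: 3 bumps 5 from row 1; 5 appends to row 2. P = [[1, 3], [2, 5]].
Insert 4: appended to row 1. P = [[1, 3, 4], [2, 5]].
Insert 6: appended to row 1. P = [[1, 3, 4, 6], [2, 5]].

So P = [[1, 3, 4, 6], [2, 5]].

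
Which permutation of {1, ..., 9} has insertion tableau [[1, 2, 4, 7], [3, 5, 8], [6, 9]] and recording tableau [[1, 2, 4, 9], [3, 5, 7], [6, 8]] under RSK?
3 6 1 9 5 2 8 4 7

Reverse the RSK construction: for i from n down to 1, find the cell of Q containing i, remove the entry at that cell from P, and reverse-bump it up through P; the value ejected from row 1 is w(i).

Step i=9: Q has 9 at row 1, column 4; remove that cell from P, ejecting 7. So w(9) = 7. P is now [[1, 2, 4], [3, 5, 8], [6, 9]].
Step i=8: Q has 8 at row 3, column 2; remove 9 from row 3 of P and reverse-bump: 9 enters row 2 and ejects 8; 8 enters row 1 and ejects 4. So w(8) = 4. P is now [[1, 2, 8], [3, 5, 9], [6]].
Step i=7: Q has 7 at row 2, column 3; remove 9 from row 2 of P and reverse-bump: 9 enters row 1 and ejects 8. So w(7) = 8. P is now [[1, 2, 9], [3, 5], [6]].
Step i=6: Q has 6 at row 3, column 1; remove 6 from row 3 of P and reverse-bump: 6 enters row 2 and ejects 5; 5 enters row 1 and ejects 2. So w(6) = 2. P is now [[1, 5, 9], [3, 6]].
Step i=5: Q has 5 at row 2, column 2; remove 6 from row 2 of P and reverse-bump: 6 enters row 1 and ejects 5. So w(5) = 5. P is now [[1, 6, 9], [3]].
Step i=4: Q has 4 at row 1, column 3; remove that cell from P, ejecting 9. So w(4) = 9. P is now [[1, 6], [3]].
Step i=3: Q has 3 at row 2, column 1; remove 3 from row 2 of P and reverse-bump: 3 enters row 1 and ejects 1. So w(3) = 1. P is now [[3, 6]].
Step i=2: Q has 2 at row 1, column 2; remove that cell from P, ejecting 6. So w(2) = 6. P is now [[3]].
Step i=1: Q has 1 at row 1, column 1; remove that cell from P, ejecting 3. So w(1) = 3. P is now [].

So w = 3 6 1 9 5 2 8 4 7.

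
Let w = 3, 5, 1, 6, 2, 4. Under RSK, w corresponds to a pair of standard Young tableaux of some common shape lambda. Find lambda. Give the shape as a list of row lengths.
Row-insert each entry into an empty tableau.

After inserting 3: P = [[3]].
After inserting 5: P = [[3, 5]].
After inserting 1: P = [[1, 5], [3]].
After inserting 6: P = [[1, 5, 6], [3]].
After inserting 2: P = [[1, 2, 6], [3, 5]].
After inserting 4: P = [[1, 2, 4], [3, 5, 6]].

The final insertion tableau P = [[1, 2, 4], [3, 5, 6]] has shape [3, 3].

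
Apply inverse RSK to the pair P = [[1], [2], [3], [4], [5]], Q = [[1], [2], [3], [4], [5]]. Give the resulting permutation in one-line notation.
Reverse the RSK construction: for i from n down to 1, find the cell of Q containing i, remove the entry at that cell from P, and reverse-bump it up through P; the value ejected from row 1 is w(i).

Step i=5: Q has 5 at row 5, column 1; remove 5 from row 5 of P and reverse-bump: 5 enters row 4 and ejects 4; 4 enters row 3 and ejects 3; 3 enters row 2 and ejects 2; 2 enters row 1 and ejects 1. So w(5) = 1. P is now [[2], [3], [4], [5]].
Step i=4: Q has 4 at row 4, column 1; remove 5 from row 4 of P and reverse-bump: 5 enters row 3 and ejects 4; 4 enters row 2 and ejects 3; 3 enters row 1 and ejects 2. So w(4) = 2. P is now [[3], [4], [5]].
Step i=3: Q has 3 at row 3, column 1; remove 5 from row 3 of P and reverse-bump: 5 enters row 2 and ejects 4; 4 enters row 1 and ejects 3. So w(3) = 3. P is now [[4], [5]].
Step i=2: Q has 2 at row 2, column 1; remove 5 from row 2 of P and reverse-bump: 5 enters row 1 and ejects 4. So w(2) = 4. P is now [[5]].
Step i=1: Q has 1 at row 1, column 1; remove that cell from P, ejecting 5. So w(1) = 5. P is now [].

So w = 5 4 3 2 1.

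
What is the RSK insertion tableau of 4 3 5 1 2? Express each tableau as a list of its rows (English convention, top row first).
P = [[1, 2], [3, 5], [4]]

Insert 4: appended to row 1. P = [[4]].
Insert 3: 3 bumps 4 from row 1; 4 starts row 2. P = [[3], [4]].
Insert 5: appended to row 1. P = [[3, 5], [4]].
Insert 1: 1 bumps 3 from row 1; 3 bumps 4 from row 2; 4 starts row 3. P = [[1, 5], [3], [4]].
Insert 2: 2 bumps 5 from row 1; 5 appends to row 2. P = [[1, 2], [3, 5], [4]].

So P = [[1, 2], [3, 5], [4]].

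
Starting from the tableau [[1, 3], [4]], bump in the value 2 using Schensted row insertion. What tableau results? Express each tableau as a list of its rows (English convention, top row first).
In row 1, 2 replaces 3 (the leftmost entry greater than 2); 3 is bumped to row 2. In row 2, 3 replaces 4 (the leftmost entry greater than 3); 4 is bumped to row 3. 4 starts a new row 3. The new tableau is [[1, 2], [3], [4]].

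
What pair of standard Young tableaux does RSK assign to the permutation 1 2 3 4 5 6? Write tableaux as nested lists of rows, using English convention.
Insert each entry of the permutation into P by Schensted row insertion, recording in Q the position of each new cell.

Insert 1: appended to row 1. P = [[1]].
Insert 2: appended to row 1. P = [[1, 2]].
Insert 3: appended to row 1. P = [[1, 2, 3]].
Insert 4: appended to row 1. P = [[1, 2, 3, 4]].
Insert 5: appended to row 1. P = [[1, 2, 3, 4, 5]].
Insert 6: appended to row 1. P = [[1, 2, 3, 4, 5, 6]].

So P = [[1, 2, 3, 4, 5, 6]], Q = [[1, 2, 3, 4, 5, 6]].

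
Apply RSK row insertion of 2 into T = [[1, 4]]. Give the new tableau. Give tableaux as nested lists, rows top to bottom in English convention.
In row 1, 2 replaces 4 (the leftmost entry greater than 2); 4 is bumped to row 2. 4 starts a new row 2. The new tableau is [[1, 2], [4]].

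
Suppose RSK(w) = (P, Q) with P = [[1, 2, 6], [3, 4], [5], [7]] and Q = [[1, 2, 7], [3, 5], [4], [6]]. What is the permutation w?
Reverse RSK: for i = n, n-1, ..., 1, locate i in Q, remove the corresponding corner cell from P, and reverse-bump its entry up through P; the value ejected from row 1 is w(i).

So w = 3 7 5 1 4 2 6.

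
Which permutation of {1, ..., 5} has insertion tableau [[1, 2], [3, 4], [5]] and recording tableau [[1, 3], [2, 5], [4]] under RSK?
Reverse the RSK construction: for i from n down to 1, find the cell of Q containing i, remove the entry at that cell from P, and reverse-bump it up through P; the value ejected from row 1 is w(i).

Step i=5: Q has 5 at row 2, column 2; remove 4 from row 2 of P and reverse-bump: 4 enters row 1 and ejects 2. So w(5) = 2. P is now [[1, 4], [3], [5]].
Step i=4: Q has 4 at row 3, column 1; remove 5 from row 3 of P and reverse-bump: 5 enters row 2 and ejects 3; 3 enters row 1 and ejects 1. So w(4) = 1. P is now [[3, 4], [5]].
Step i=3: Q has 3 at row 1, column 2; remove that cell from P, ejecting 4. So w(3) = 4. P is now [[3], [5]].
Step i=2: Q has 2 at row 2, column 1; remove 5 from row 2 of P and reverse-bump: 5 enters row 1 and ejects 3. So w(2) = 3. P is now [[5]].
Step i=1: Q has 1 at row 1, column 1; remove that cell from P, ejecting 5. So w(1) = 5. P is now [].

So w = 5 3 4 1 2.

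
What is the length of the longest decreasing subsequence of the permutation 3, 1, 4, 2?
2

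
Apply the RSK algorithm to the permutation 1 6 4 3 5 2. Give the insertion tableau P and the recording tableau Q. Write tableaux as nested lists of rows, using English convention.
Insert each entry of the permutation into P by Schensted row insertion, recording in Q the position of each new cell.

Insert 1: appended to row 1. P = [[1]], Q = [[1]].
Insert 6: appended to row 1. P = [[1, 6]], Q = [[1, 2]].
Insert 4: 4 bumps 6 from row 1; 6 starts row 2. P = [[1, 4], [6]], Q = [[1, 2], [3]].
Insert 3: 3 bumps 4 from row 1; 4 bumps 6 from row 2; 6 starts row 3. P = [[1, 3], [4], [6]], Q = [[1, 2], [3], [4]].
Insert 5: appended to row 1. P = [[1, 3, 5], [4], [6]], Q = [[1, 2, 5], [3], [4]].
Insert 2: 2 bumps 3 from row 1; 3 bumps 4 from row 2; 4 bumps 6 from row 3; 6 starts row 4. P = [[1, 2, 5], [3], [4], [6]], Q = [[1, 2, 5], [3], [4], [6]].

So P = [[1, 2, 5], [3], [4], [6]], Q = [[1, 2, 5], [3], [4], [6]].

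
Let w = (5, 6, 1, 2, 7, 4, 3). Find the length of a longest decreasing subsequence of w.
3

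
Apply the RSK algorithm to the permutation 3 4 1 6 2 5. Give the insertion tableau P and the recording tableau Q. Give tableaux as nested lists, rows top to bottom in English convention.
Insert each entry of the permutation into P by Schensted row insertion, recording in Q the position of each new cell.

Insert 3: appended to row 1. P = [[3]], Q = [[1]].
Insert 4: appended to row 1. P = [[3, 4]], Q = [[1, 2]].
Insert 1: 1 bumps 3 from row 1; 3 starts row 2. P = [[1, 4], [3]], Q = [[1, 2], [3]].
Insert 6: appended to row 1. P = [[1, 4, 6], [3]], Q = [[1, 2, 4], [3]].
Insert 2: 2 bumps 4 from row 1; 4 appends to row 2. P = [[1, 2, 6], [3, 4]], Q = [[1, 2, 4], [3, 5]].
Insert 5: 5 bumps 6 from row 1; 6 appends to row 2. P = [[1, 2, 5], [3, 4, 6]], Q = [[1, 2, 4], [3, 5, 6]].

So P = [[1, 2, 5], [3, 4, 6]], Q = [[1, 2, 4], [3, 5, 6]].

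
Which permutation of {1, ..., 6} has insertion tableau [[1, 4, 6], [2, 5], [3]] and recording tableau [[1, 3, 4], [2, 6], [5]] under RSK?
3 2 5 6 1 4

Reverse the RSK construction: for i from n down to 1, find the cell of Q containing i, remove the entry at that cell from P, and reverse-bump it up through P; the value ejected from row 1 is w(i).

Step i=6: Q has 6 at row 2, column 2; remove 5 from row 2 of P and reverse-bump: 5 enters row 1 and ejects 4. So w(6) = 4. P is now [[1, 5, 6], [2], [3]].
Step i=5: Q has 5 at row 3, column 1; remove 3 from row 3 of P and reverse-bump: 3 enters row 2 and ejects 2; 2 enters row 1 and ejects 1. So w(5) = 1. P is now [[2, 5, 6], [3]].
Step i=4: Q has 4 at row 1, column 3; remove that cell from P, ejecting 6. So w(4) = 6. P is now [[2, 5], [3]].
Step i=3: Q has 3 at row 1, column 2; remove that cell from P, ejecting 5. So w(3) = 5. P is now [[2], [3]].
Step i=2: Q has 2 at row 2, column 1; remove 3 from row 2 of P and reverse-bump: 3 enters row 1 and ejects 2. So w(2) = 2. P is now [[3]].
Step i=1: Q has 1 at row 1, column 1; remove that cell from P, ejecting 3. So w(1) = 3. P is now [].

So w = 3 2 5 6 1 4.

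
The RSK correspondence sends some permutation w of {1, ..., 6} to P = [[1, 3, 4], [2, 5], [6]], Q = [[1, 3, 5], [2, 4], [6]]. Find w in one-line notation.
Reverse the RSK construction: for i from n down to 1, find the cell of Q containing i, remove the entry at that cell from P, and reverse-bump it up through P; the value ejected from row 1 is w(i).

Step i=6: Q has 6 at row 3, column 1; remove 6 from row 3 of P and reverse-bump: 6 enters row 2 and ejects 5; 5 enters row 1 and ejects 4. So w(6) = 4. P is now [[1, 3, 5], [2, 6]].
Step i=5: Q has 5 at row 1, column 3; remove that cell from P, ejecting 5. So w(5) = 5. P is now [[1, 3], [2, 6]].
Step i=4: Q has 4 at row 2, column 2; remove 6 from row 2 of P and reverse-bump: 6 enters row 1 and ejects 3. So w(4) = 3. P is now [[1, 6], [2]].
Step i=3: Q has 3 at row 1, column 2; remove that cell from P, ejecting 6. So w(3) = 6. P is now [[1], [2]].
Step i=2: Q has 2 at row 2, column 1; remove 2 from row 2 of P and reverse-bump: 2 enters row 1 and ejects 1. So w(2) = 1. P is now [[2]].
Step i=1: Q has 1 at row 1, column 1; remove that cell from P, ejecting 2. So w(1) = 2. P is now [].

So w = 2 1 6 3 5 4.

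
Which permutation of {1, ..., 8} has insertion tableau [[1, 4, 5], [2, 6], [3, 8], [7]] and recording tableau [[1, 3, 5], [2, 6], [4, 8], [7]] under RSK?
Reverse the RSK construction: for i from n down to 1, find the cell of Q containing i, remove the entry at that cell from P, and reverse-bump it up through P; the value ejected from row 1 is w(i).

Step i=8: Q has 8 at row 3, column 2; remove 8 from row 3 of P and reverse-bump: 8 enters row 2 and ejects 6; 6 enters row 1 and ejects 5. So w(8) = 5. P is now [[1, 4, 6], [2, 8], [3], [7]].
Step i=7: Q has 7 at row 4, column 1; remove 7 from row 4 of P and reverse-bump: 7 enters row 3 and ejects 3; 3 enters row 2 and ejects 2; 2 enters row 1 and ejects 1. So w(7) = 1. P is now [[2, 4, 6], [3, 8], [7]].
Step i=6: Q has 6 at row 2, column 2; remove 8 from row 2 of P and reverse-bump: 8 enters row 1 and ejects 6. So w(6) = 6. P is now [[2, 4, 8], [3], [7]].
Step i=5: Q has 5 at row 1, column 3; remove that cell from P, ejecting 8. So w(5) = 8. P is now [[2, 4], [3], [7]].
Step i=4: Q has 4 at row 3, column 1; remove 7 from row 3 of P and reverse-bump: 7 enters row 2 and ejects 3; 3 enters row 1 and ejects 2. So w(4) = 2. P is now [[3, 4], [7]].
Step i=3: Q has 3 at row 1, column 2; remove that cell from P, ejecting 4. So w(3) = 4. P is now [[3], [7]].
Step i=2: Q has 2 at row 2, column 1; remove 7 from row 2 of P and reverse-bump: 7 enters row 1 and ejects 3. So w(2) = 3. P is now [[7]].
Step i=1: Q has 1 at row 1, column 1; remove that cell from P, ejecting 7. So w(1) = 7. P is now [].

So w = 7 3 4 2 8 6 1 5.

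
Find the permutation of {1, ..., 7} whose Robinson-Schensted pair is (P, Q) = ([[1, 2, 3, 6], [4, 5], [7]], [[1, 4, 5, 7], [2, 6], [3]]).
7 4 1 2 5 3 6

Reverse the RSK construction: for i from n down to 1, find the cell of Q containing i, remove the entry at that cell from P, and reverse-bump it up through P; the value ejected from row 1 is w(i).

Step i=7: Q has 7 at row 1, column 4; remove that cell from P, ejecting 6. So w(7) = 6. P is now [[1, 2, 3], [4, 5], [7]].
Step i=6: Q has 6 at row 2, column 2; remove 5 from row 2 of P and reverse-bump: 5 enters row 1 and ejects 3. So w(6) = 3. P is now [[1, 2, 5], [4], [7]].
Step i=5: Q has 5 at row 1, column 3; remove that cell from P, ejecting 5. So w(5) = 5. P is now [[1, 2], [4], [7]].
Step i=4: Q has 4 at row 1, column 2; remove that cell from P, ejecting 2. So w(4) = 2. P is now [[1], [4], [7]].
Step i=3: Q has 3 at row 3, column 1; remove 7 from row 3 of P and reverse-bump: 7 enters row 2 and ejects 4; 4 enters row 1 and ejects 1. So w(3) = 1. P is now [[4], [7]].
Step i=2: Q has 2 at row 2, column 1; remove 7 from row 2 of P and reverse-bump: 7 enters row 1 and ejects 4. So w(2) = 4. P is now [[7]].
Step i=1: Q has 1 at row 1, column 1; remove that cell from P, ejecting 7. So w(1) = 7. P is now [].

So w = 7 4 1 2 5 3 6.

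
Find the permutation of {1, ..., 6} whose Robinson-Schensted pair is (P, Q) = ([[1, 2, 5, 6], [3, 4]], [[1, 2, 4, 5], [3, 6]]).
Reverse the RSK construction: for i from n down to 1, find the cell of Q containing i, remove the entry at that cell from P, and reverse-bump it up through P; the value ejected from row 1 is w(i).

Step i=6: Q has 6 at row 2, column 2; remove 4 from row 2 of P and reverse-bump: 4 enters row 1 and ejects 2. So w(6) = 2. P is now [[1, 4, 5, 6], [3]].
Step i=5: Q has 5 at row 1, column 4; remove that cell from P, ejecting 6. So w(5) = 6. P is now [[1, 4, 5], [3]].
Step i=4: Q has 4 at row 1, column 3; remove that cell from P, ejecting 5. So w(4) = 5. P is now [[1, 4], [3]].
Step i=3: Q has 3 at row 2, column 1; remove 3 from row 2 of P and reverse-bump: 3 enters row 1 and ejects 1. So w(3) = 1. P is now [[3, 4]].
Step i=2: Q has 2 at row 1, column 2; remove that cell from P, ejecting 4. So w(2) = 4. P is now [[3]].
Step i=1: Q has 1 at row 1, column 1; remove that cell from P, ejecting 3. So w(1) = 3. P is now [].

So w = 3 4 1 5 6 2.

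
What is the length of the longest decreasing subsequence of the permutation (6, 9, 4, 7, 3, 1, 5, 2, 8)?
4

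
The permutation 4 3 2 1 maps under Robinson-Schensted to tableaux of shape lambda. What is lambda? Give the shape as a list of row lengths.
Row-insert each entry into an empty tableau.

After inserting 4: P = [[4]].
After inserting 3: P = [[3], [4]].
After inserting 2: P = [[2], [3], [4]].
After inserting 1: P = [[1], [2], [3], [4]].

The final insertion tableau P = [[1], [2], [3], [4]] has shape [1, 1, 1, 1].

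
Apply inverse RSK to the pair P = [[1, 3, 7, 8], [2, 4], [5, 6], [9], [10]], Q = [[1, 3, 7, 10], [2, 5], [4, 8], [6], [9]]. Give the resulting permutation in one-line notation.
Reverse RSK: for i = n, n-1, ..., 1, locate i in Q, remove the corresponding corner cell from P, and reverse-bump its entry up through P; the value ejected from row 1 is w(i).

So w = 10 5 9 2 6 1 7 4 3 8.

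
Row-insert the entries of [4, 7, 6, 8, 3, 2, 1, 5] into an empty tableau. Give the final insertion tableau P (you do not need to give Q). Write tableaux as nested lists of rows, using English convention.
P = [[1, 5, 8], [2, 6], [3], [4], [7]]

Insert 4: appended to row 1. P = [[4]].
Insert 7: appended to row 1. P = [[4, 7]].
Insert 6: 6 bumps 7 from row 1; 7 starts row 2. P = [[4, 6], [7]].
Insert 8: appended to row 1. P = [[4, 6, 8], [7]].
Insert 3: 3 bumps 4 from row 1; 4 bumps 7 from row 2; 7 starts row 3. P = [[3, 6, 8], [4], [7]].
Insert 2: 2 bumps 3 from row 1; 3 bumps 4 from row 2; 4 bumps 7 from row 3; 7 starts row 4. P = [[2, 6, 8], [3], [4], [7]].
Insert 1: 1 bumps 2 from row 1; 2 bumps 3 from row 2; 3 bumps 4 from row 3; 4 bumps 7 from row 4; 7 starts row 5. P = [[1, 6, 8], [2], [3], [4], [7]].
Insert 5: 5 bumps 6 from row 1; 6 appends to row 2. P = [[1, 5, 8], [2, 6], [3], [4], [7]].

So P = [[1, 5, 8], [2, 6], [3], [4], [7]].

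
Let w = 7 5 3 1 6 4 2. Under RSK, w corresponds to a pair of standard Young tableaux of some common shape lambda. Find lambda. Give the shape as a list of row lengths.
RSK row insertion gives P = [[1, 2], [3, 4], [5, 6], [7]], which has shape [2, 2, 2, 1].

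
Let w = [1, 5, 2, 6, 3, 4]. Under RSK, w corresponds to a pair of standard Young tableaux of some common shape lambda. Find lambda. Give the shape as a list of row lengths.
Row-insert each entry into an empty tableau.

After inserting 1: P = [[1]].
After inserting 5: P = [[1, 5]].
After inserting 2: P = [[1, 2], [5]].
After inserting 6: P = [[1, 2, 6], [5]].
After inserting 3: P = [[1, 2, 3], [5, 6]].
After inserting 4: P = [[1, 2, 3, 4], [5, 6]].

The final insertion tableau P = [[1, 2, 3, 4], [5, 6]] has shape [4, 2].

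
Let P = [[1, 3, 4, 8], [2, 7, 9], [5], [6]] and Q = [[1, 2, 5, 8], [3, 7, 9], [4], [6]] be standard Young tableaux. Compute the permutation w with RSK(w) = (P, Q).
2 6 5 3 7 1 4 9 8

Reverse the RSK construction: for i from n down to 1, find the cell of Q containing i, remove the entry at that cell from P, and reverse-bump it up through P; the value ejected from row 1 is w(i).

Step i=9: Q has 9 at row 2, column 3; remove 9 from row 2 of P and reverse-bump: 9 enters row 1 and ejects 8. So w(9) = 8. P is now [[1, 3, 4, 9], [2, 7], [5], [6]].
Step i=8: Q has 8 at row 1, column 4; remove that cell from P, ejecting 9. So w(8) = 9. P is now [[1, 3, 4], [2, 7], [5], [6]].
Step i=7: Q has 7 at row 2, column 2; remove 7 from row 2 of P and reverse-bump: 7 enters row 1 and ejects 4. So w(7) = 4. P is now [[1, 3, 7], [2], [5], [6]].
Step i=6: Q has 6 at row 4, column 1; remove 6 from row 4 of P and reverse-bump: 6 enters row 3 and ejects 5; 5 enters row 2 and ejects 2; 2 enters row 1 and ejects 1. So w(6) = 1. P is now [[2, 3, 7], [5], [6]].
Step i=5: Q has 5 at row 1, column 3; remove that cell from P, ejecting 7. So w(5) = 7. P is now [[2, 3], [5], [6]].
Step i=4: Q has 4 at row 3, column 1; remove 6 from row 3 of P and reverse-bump: 6 enters row 2 and ejects 5; 5 enters row 1 and ejects 3. So w(4) = 3. P is now [[2, 5], [6]].
Step i=3: Q has 3 at row 2, column 1; remove 6 from row 2 of P and reverse-bump: 6 enters row 1 and ejects 5. So w(3) = 5. P is now [[2, 6]].
Step i=2: Q has 2 at row 1, column 2; remove that cell from P, ejecting 6. So w(2) = 6. P is now [[2]].
Step i=1: Q has 1 at row 1, column 1; remove that cell from P, ejecting 2. So w(1) = 2. P is now [].

So w = 2 6 5 3 7 1 4 9 8.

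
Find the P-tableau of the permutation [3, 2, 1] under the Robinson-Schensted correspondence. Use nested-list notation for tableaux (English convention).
Insert 3: appended to row 1. P = [[3]].
Insert 2: 2 bumps 3 from row 1; 3 starts row 2. P = [[2], [3]].
Insert 1: 1 bumps 2 from row 1; 2 bumps 3 from row 2; 3 starts row 3. P = [[1], [2], [3]].

So P = [[1], [2], [3]].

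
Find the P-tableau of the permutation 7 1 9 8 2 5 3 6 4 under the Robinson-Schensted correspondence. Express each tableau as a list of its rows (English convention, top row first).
After inserting 7: P = [[7]].
After inserting 1: P = [[1], [7]].
After inserting 9: P = [[1, 9], [7]].
After inserting 8: P = [[1, 8], [7, 9]].
After inserting 2: P = [[1, 2], [7, 8], [9]].
After inserting 5: P = [[1, 2, 5], [7, 8], [9]].
After inserting 3: P = [[1, 2, 3], [5, 8], [7], [9]].
After inserting 6: P = [[1, 2, 3, 6], [5, 8], [7], [9]].
After inserting 4: P = [[1, 2, 3, 4], [5, 6], [7, 8], [9]].

So P = [[1, 2, 3, 4], [5, 6], [7, 8], [9]].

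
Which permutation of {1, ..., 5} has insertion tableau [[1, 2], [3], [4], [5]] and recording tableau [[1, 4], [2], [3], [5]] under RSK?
Reverse the RSK construction: for i from n down to 1, find the cell of Q containing i, remove the entry at that cell from P, and reverse-bump it up through P; the value ejected from row 1 is w(i).

Step i=5: Q has 5 at row 4, column 1; remove 5 from row 4 of P and reverse-bump: 5 enters row 3 and ejects 4; 4 enters row 2 and ejects 3; 3 enters row 1 and ejects 2. So w(5) = 2. P is now [[1, 3], [4], [5]].
Step i=4: Q has 4 at row 1, column 2; remove that cell from P, ejecting 3. So w(4) = 3. P is now [[1], [4], [5]].
Step i=3: Q has 3 at row 3, column 1; remove 5 from row 3 of P and reverse-bump: 5 enters row 2 and ejects 4; 4 enters row 1 and ejects 1. So w(3) = 1. P is now [[4], [5]].
Step i=2: Q has 2 at row 2, column 1; remove 5 from row 2 of P and reverse-bump: 5 enters row 1 and ejects 4. So w(2) = 4. P is now [[5]].
Step i=1: Q has 1 at row 1, column 1; remove that cell from P, ejecting 5. So w(1) = 5. P is now [].

So w = 5 4 1 3 2.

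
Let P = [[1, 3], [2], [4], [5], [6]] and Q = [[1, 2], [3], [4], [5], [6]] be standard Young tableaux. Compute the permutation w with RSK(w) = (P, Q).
2 6 5 4 3 1

Reverse the RSK construction: for i from n down to 1, find the cell of Q containing i, remove the entry at that cell from P, and reverse-bump it up through P; the value ejected from row 1 is w(i).

Step i=6: Q has 6 at row 5, column 1; remove 6 from row 5 of P and reverse-bump: 6 enters row 4 and ejects 5; 5 enters row 3 and ejects 4; 4 enters row 2 and ejects 2; 2 enters row 1 and ejects 1. So w(6) = 1. P is now [[2, 3], [4], [5], [6]].
Step i=5: Q has 5 at row 4, column 1; remove 6 from row 4 of P and reverse-bump: 6 enters row 3 and ejects 5; 5 enters row 2 and ejects 4; 4 enters row 1 and ejects 3. So w(5) = 3. P is now [[2, 4], [5], [6]].
Step i=4: Q has 4 at row 3, column 1; remove 6 from row 3 of P and reverse-bump: 6 enters row 2 and ejects 5; 5 enters row 1 and ejects 4. So w(4) = 4. P is now [[2, 5], [6]].
Step i=3: Q has 3 at row 2, column 1; remove 6 from row 2 of P and reverse-bump: 6 enters row 1 and ejects 5. So w(3) = 5. P is now [[2, 6]].
Step i=2: Q has 2 at row 1, column 2; remove that cell from P, ejecting 6. So w(2) = 6. P is now [[2]].
Step i=1: Q has 1 at row 1, column 1; remove that cell from P, ejecting 2. So w(1) = 2. P is now [].

So w = 2 6 5 4 3 1.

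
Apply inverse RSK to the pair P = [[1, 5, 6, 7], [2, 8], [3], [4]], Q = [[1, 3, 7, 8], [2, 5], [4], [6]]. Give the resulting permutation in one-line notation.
Reverse the RSK construction: for i from n down to 1, find the cell of Q containing i, remove the entry at that cell from P, and reverse-bump it up through P; the value ejected from row 1 is w(i).

Step i=8: Q has 8 at row 1, column 4; remove that cell from P, ejecting 7. So w(8) = 7. P is now [[1, 5, 6], [2, 8], [3], [4]].
Step i=7: Q has 7 at row 1, column 3; remove that cell from P, ejecting 6. So w(7) = 6. P is now [[1, 5], [2, 8], [3], [4]].
Step i=6: Q has 6 at row 4, column 1; remove 4 from row 4 of P and reverse-bump: 4 enters row 3 and ejects 3; 3 enters row 2 and ejects 2; 2 enters row 1 and ejects 1. So w(6) = 1. P is now [[2, 5], [3, 8], [4]].
Step i=5: Q has 5 at row 2, column 2; remove 8 from row 2 of P and reverse-bump: 8 enters row 1 and ejects 5. So w(5) = 5. P is now [[2, 8], [3], [4]].
Step i=4: Q has 4 at row 3, column 1; remove 4 from row 3 of P and reverse-bump: 4 enters row 2 and ejects 3; 3 enters row 1 and ejects 2. So w(4) = 2. P is now [[3, 8], [4]].
Step i=3: Q has 3 at row 1, column 2; remove that cell from P, ejecting 8. So w(3) = 8. P is now [[3], [4]].
Step i=2: Q has 2 at row 2, column 1; remove 4 from row 2 of P and reverse-bump: 4 enters row 1 and ejects 3. So w(2) = 3. P is now [[4]].
Step i=1: Q has 1 at row 1, column 1; remove that cell from P, ejecting 4. So w(1) = 4. P is now [].

So w = 4 3 8 2 5 1 6 7.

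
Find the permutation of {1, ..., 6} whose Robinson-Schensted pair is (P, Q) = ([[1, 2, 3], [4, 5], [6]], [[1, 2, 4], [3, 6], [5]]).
Reverse the RSK construction: for i from n down to 1, find the cell of Q containing i, remove the entry at that cell from P, and reverse-bump it up through P; the value ejected from row 1 is w(i).

Step i=6: Q has 6 at row 2, column 2; remove 5 from row 2 of P and reverse-bump: 5 enters row 1 and ejects 3. So w(6) = 3. P is now [[1, 2, 5], [4], [6]].
Step i=5: Q has 5 at row 3, column 1; remove 6 from row 3 of P and reverse-bump: 6 enters row 2 and ejects 4; 4 enters row 1 and ejects 2. So w(5) = 2. P is now [[1, 4, 5], [6]].
Step i=4: Q has 4 at row 1, column 3; remove that cell from P, ejecting 5. So w(4) = 5. P is now [[1, 4], [6]].
Step i=3: Q has 3 at row 2, column 1; remove 6 from row 2 of P and reverse-bump: 6 enters row 1 and ejects 4. So w(3) = 4. P is now [[1, 6]].
Step i=2: Q has 2 at row 1, column 2; remove that cell from P, ejecting 6. So w(2) = 6. P is now [[1]].
Step i=1: Q has 1 at row 1, column 1; remove that cell from P, ejecting 1. So w(1) = 1. P is now [].

So w = 1 6 4 5 2 3.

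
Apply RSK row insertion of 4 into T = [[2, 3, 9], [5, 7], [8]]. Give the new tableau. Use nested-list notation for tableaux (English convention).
[[2, 3, 4], [5, 7, 9], [8]]

In row 1, 4 replaces 9 (the leftmost entry greater than 4); 9 is bumped to row 2. 9 is appended to row 2. The new tableau is [[2, 3, 4], [5, 7, 9], [8]].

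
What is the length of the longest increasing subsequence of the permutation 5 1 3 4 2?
3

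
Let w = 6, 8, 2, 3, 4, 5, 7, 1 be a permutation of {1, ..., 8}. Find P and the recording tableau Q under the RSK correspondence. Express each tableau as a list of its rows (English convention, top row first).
P = [[1, 3, 4, 5, 7], [2, 8], [6]], Q = [[1, 2, 5, 6, 7], [3, 4], [8]]

Insert each entry of the permutation into P by Schensted row insertion, recording in Q the position of each new cell.

Insert 6: appended to row 1. P = [[6]].
Insert 8: appended to row 1. P = [[6, 8]].
Insert 2: 2 bumps 6 from row 1; 6 starts row 2. P = [[2, 8], [6]].
Insert 3: 3 bumps 8 from row 1; 8 appends to row 2. P = [[2, 3], [6, 8]].
Insert 4: appended to row 1. P = [[2, 3, 4], [6, 8]].
Insert 5: appended to row 1. P = [[2, 3, 4, 5], [6, 8]].
Insert 7: appended to row 1. P = [[2, 3, 4, 5, 7], [6, 8]].
Insert 1: 1 bumps 2 from row 1; 2 bumps 6 from row 2; 6 starts row 3. P = [[1, 3, 4, 5, 7], [2, 8], [6]].

So P = [[1, 3, 4, 5, 7], [2, 8], [6]], Q = [[1, 2, 5, 6, 7], [3, 4], [8]].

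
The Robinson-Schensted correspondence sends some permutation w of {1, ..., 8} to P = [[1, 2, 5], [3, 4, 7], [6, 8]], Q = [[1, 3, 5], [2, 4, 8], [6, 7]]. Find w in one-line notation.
Reverse RSK: for i = n, n-1, ..., 1, locate i in Q, remove the corresponding corner cell from P, and reverse-bump its entry up through P; the value ejected from row 1 is w(i).

So w = 6 3 8 4 7 1 2 5.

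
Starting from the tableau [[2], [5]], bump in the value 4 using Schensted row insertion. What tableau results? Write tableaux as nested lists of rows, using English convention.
[[2, 4], [5]]

4 is larger than every entry of row 1, so it is appended to row 1. The new tableau is [[2, 4], [5]].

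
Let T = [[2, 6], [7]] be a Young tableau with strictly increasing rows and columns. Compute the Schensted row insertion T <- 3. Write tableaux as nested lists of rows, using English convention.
[[2, 3], [6], [7]]

In row 1, 3 replaces 6 (the leftmost entry greater than 3); 6 is bumped to row 2. In row 2, 6 replaces 7 (the leftmost entry greater than 6); 7 is bumped to row 3. 7 starts a new row 3. The new tableau is [[2, 3], [6], [7]].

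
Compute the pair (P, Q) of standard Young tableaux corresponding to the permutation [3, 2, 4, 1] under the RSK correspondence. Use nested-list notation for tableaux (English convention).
P = [[1, 4], [2], [3]], Q = [[1, 3], [2], [4]]

Insert each entry of the permutation into P by Schensted row insertion, recording in Q the position of each new cell.

After inserting 3: P = [[3]].
After inserting 2: P = [[2], [3]].
After inserting 4: P = [[2, 4], [3]].
After inserting 1: P = [[1, 4], [2], [3]].

So P = [[1, 4], [2], [3]], Q = [[1, 3], [2], [4]].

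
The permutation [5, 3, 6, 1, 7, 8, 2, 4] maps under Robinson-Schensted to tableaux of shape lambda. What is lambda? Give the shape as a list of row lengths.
[4, 3, 1]

RSK row insertion gives P = [[1, 2, 4, 8], [3, 6, 7], [5]], which has shape [4, 3, 1].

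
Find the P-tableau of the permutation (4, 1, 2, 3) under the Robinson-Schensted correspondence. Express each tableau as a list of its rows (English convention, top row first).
Insert 4: appended to row 1. P = [[4]].
Insert 1: 1 bumps 4 from row 1; 4 starts row 2. P = [[1], [4]].
Insert 2: appended to row 1. P = [[1, 2], [4]].
Insert 3: appended to row 1. P = [[1, 2, 3], [4]].

So P = [[1, 2, 3], [4]].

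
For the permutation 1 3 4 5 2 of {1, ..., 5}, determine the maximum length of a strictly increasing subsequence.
4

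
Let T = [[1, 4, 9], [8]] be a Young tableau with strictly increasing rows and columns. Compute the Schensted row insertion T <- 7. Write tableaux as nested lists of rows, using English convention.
[[1, 4, 7], [8, 9]]

In row 1, 7 replaces 9 (the leftmost entry greater than 7); 9 is bumped to row 2. 9 is appended to row 2. The new tableau is [[1, 4, 7], [8, 9]].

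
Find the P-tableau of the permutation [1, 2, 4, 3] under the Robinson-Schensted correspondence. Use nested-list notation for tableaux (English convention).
Insert 1: appended to row 1. P = [[1]].
Insert 2: appended to row 1. P = [[1, 2]].
Insert 4: appended to row 1. P = [[1, 2, 4]].
Insert 3: 3 bumps 4 from row 1; 4 starts row 2. P = [[1, 2, 3], [4]].

So P = [[1, 2, 3], [4]].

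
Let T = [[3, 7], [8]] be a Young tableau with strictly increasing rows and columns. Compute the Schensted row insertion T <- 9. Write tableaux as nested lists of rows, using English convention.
9 is larger than every entry of row 1, so it is appended to row 1. The new tableau is [[3, 7, 9], [8]].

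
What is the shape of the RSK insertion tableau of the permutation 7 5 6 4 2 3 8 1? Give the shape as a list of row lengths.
[3, 2, 1, 1, 1]

RSK row insertion gives P = [[1, 3, 8], [2, 6], [4], [5], [7]], which has shape [3, 2, 1, 1, 1].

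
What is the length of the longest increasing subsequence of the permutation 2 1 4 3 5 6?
4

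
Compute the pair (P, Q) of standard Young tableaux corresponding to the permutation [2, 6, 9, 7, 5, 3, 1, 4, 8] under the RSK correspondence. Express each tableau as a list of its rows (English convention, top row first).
P = [[1, 3, 4, 8], [2, 7], [5], [6], [9]], Q = [[1, 2, 3, 9], [4, 8], [5], [6], [7]]

Insert each entry of the permutation into P by Schensted row insertion, recording in Q the position of each new cell.

Insert 2: appended to row 1. P = [[2]].
Insert 6: appended to row 1. P = [[2, 6]].
Insert 9: appended to row 1. P = [[2, 6, 9]].
Insert 7: 7 bumps 9 from row 1; 9 starts row 2. P = [[2, 6, 7], [9]].
Insert 5: 5 bumps 6 from row 1; 6 bumps 9 from row 2; 9 starts row 3. P = [[2, 5, 7], [6], [9]].
Insert 3: 3 bumps 5 from row 1; 5 bumps 6 from row 2; 6 bumps 9 from row 3; 9 starts row 4. P = [[2, 3, 7], [5], [6], [9]].
Insert 1: 1 bumps 2 from row 1; 2 bumps 5 from row 2; 5 bumps 6 from row 3; 6 bumps 9 from row 4; 9 starts row 5. P = [[1, 3, 7], [2], [5], [6], [9]].
Insert 4: 4 bumps 7 from row 1; 7 appends to row 2. P = [[1, 3, 4], [2, 7], [5], [6], [9]].
Insert 8: appended to row 1. P = [[1, 3, 4, 8], [2, 7], [5], [6], [9]].

So P = [[1, 3, 4, 8], [2, 7], [5], [6], [9]], Q = [[1, 2, 3, 9], [4, 8], [5], [6], [7]].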